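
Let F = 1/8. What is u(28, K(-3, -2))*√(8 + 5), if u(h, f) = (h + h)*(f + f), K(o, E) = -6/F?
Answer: -5376*√13 ≈ -19383.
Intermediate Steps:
F = ⅛ ≈ 0.12500
K(o, E) = -48 (K(o, E) = -6/⅛ = -6*8 = -48)
u(h, f) = 4*f*h (u(h, f) = (2*h)*(2*f) = 4*f*h)
u(28, K(-3, -2))*√(8 + 5) = (4*(-48)*28)*√(8 + 5) = -5376*√13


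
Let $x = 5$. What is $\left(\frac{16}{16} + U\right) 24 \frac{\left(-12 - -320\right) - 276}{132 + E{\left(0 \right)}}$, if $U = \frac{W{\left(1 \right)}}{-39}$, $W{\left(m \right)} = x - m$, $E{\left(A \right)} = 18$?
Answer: $\frac{896}{195} \approx 4.5949$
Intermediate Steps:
$W{\left(m \right)} = 5 - m$
$U = - \frac{4}{39}$ ($U = \frac{5 - 1}{-39} = \left(5 - 1\right) \left(- \frac{1}{39}\right) = 4 \left(- \frac{1}{39}\right) = - \frac{4}{39} \approx -0.10256$)
$\left(\frac{16}{16} + U\right) 24 \frac{\left(-12 - -320\right) - 276}{132 + E{\left(0 \right)}} = \left(\frac{16}{16} - \frac{4}{39}\right) 24 \frac{\left(-12 - -320\right) - 276}{132 + 18} = \left(16 \cdot \frac{1}{16} - \frac{4}{39}\right) 24 \frac{\left(-12 + 320\right) - 276}{150} = \left(1 - \frac{4}{39}\right) 24 \left(308 - 276\right) \frac{1}{150} = \frac{35}{39} \cdot 24 \cdot 32 \cdot \frac{1}{150} = \frac{280}{13} \cdot \frac{16}{75} = \frac{896}{195}$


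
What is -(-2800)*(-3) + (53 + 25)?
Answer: -8322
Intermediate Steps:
-(-2800)*(-3) + (53 + 25) = -100*84 + 78 = -8400 + 78 = -8322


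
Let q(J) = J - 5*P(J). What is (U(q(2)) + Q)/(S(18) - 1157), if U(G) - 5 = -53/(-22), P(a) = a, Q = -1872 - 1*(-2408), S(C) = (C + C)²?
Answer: 11955/3058 ≈ 3.9094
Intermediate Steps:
S(C) = 4*C² (S(C) = (2*C)² = 4*C²)
Q = 536 (Q = -1872 + 2408 = 536)
q(J) = -4*J (q(J) = J - 5*J = -4*J)
U(G) = 163/22 (U(G) = 5 - 53/(-22) = 5 - 53*(-1/22) = 5 + 53/22 = 163/22)
(U(q(2)) + Q)/(S(18) - 1157) = (163/22 + 536)/(4*18² - 1157) = 11955/(22*(4*324 - 1157)) = 11955/(22*(1296 - 1157)) = (11955/22)/139 = (11955/22)*(1/139) = 11955/3058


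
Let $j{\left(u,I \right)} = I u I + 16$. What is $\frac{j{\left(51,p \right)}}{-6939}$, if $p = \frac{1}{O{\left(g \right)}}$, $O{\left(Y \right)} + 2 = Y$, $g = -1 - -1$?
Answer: $- \frac{115}{27756} \approx -0.0041432$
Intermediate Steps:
$g = 0$ ($g = -1 + 1 = 0$)
$O{\left(Y \right)} = -2 + Y$
$p = - \frac{1}{2}$ ($p = \frac{1}{-2 + 0} = \frac{1}{-2} = - \frac{1}{2} \approx -0.5$)
$j{\left(u,I \right)} = 16 + u I^{2}$ ($j{\left(u,I \right)} = u I^{2} + 16 = 16 + u I^{2}$)
$\frac{j{\left(51,p \right)}}{-6939} = \frac{16 + 51 \left(- \frac{1}{2}\right)^{2}}{-6939} = \left(16 + 51 \cdot \frac{1}{4}\right) \left(- \frac{1}{6939}\right) = \left(16 + \frac{51}{4}\right) \left(- \frac{1}{6939}\right) = \frac{115}{4} \left(- \frac{1}{6939}\right) = - \frac{115}{27756}$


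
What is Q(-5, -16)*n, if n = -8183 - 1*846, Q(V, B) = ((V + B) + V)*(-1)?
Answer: -234754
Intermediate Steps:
Q(V, B) = -B - 2*V (Q(V, B) = ((B + V) + V)*(-1) = (B + 2*V)*(-1) = -B - 2*V)
n = -9029 (n = -8183 - 846 = -9029)
Q(-5, -16)*n = (-1*(-16) - 2*(-5))*(-9029) = (16 + 10)*(-9029) = 26*(-9029) = -234754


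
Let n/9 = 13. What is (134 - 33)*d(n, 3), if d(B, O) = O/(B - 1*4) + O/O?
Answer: 11716/113 ≈ 103.68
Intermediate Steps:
n = 117 (n = 9*13 = 117)
d(B, O) = 1 + O/(-4 + B) (d(B, O) = O/(B - 4) + 1 = O/(-4 + B) + 1 = 1 + O/(-4 + B))
(134 - 33)*d(n, 3) = (134 - 33)*((-4 + 117 + 3)/(-4 + 117)) = 101*(116/113) = 11716/113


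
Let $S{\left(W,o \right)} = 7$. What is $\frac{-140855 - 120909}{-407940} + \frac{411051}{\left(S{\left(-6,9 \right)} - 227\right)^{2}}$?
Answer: $\frac{9017676127}{987214800} \approx 9.1345$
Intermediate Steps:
$\frac{-140855 - 120909}{-407940} + \frac{411051}{\left(S{\left(-6,9 \right)} - 227\right)^{2}} = \frac{-140855 - 120909}{-407940} + \frac{411051}{\left(7 - 227\right)^{2}} = \left(-261764\right) \left(- \frac{1}{407940}\right) + \frac{411051}{\left(-220\right)^{2}} = \frac{65441}{101985} + \frac{411051}{48400} = \frac{9017676127}{987214800}$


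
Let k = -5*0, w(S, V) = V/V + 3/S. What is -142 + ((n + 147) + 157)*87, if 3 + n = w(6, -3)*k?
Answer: 26045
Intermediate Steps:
w(S, V) = 1 + 3/S
k = 0
n = -3 (n = -3 + ((3 + 6)/6)*0 = -3 + ((1/6)*9)*0 = -3 + (3/2)*0 = -3 + 0 = -3)
-142 + ((n + 147) + 157)*87 = -142 + ((-3 + 147) + 157)*87 = -142 + (144 + 157)*87 = -142 + 301*87 = -142 + 26187 = 26045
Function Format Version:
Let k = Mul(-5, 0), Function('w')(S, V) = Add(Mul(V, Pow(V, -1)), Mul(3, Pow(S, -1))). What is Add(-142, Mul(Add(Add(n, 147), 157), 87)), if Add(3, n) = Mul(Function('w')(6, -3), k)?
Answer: 26045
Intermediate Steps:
Function('w')(S, V) = Add(1, Mul(3, Pow(S, -1)))
k = 0
n = -3 (n = Add(-3, Mul(Mul(Pow(6, -1), Add(3, 6)), 0)) = Add(-3, Mul(Mul(Rational(1, 6), 9), 0)) = Add(-3, Mul(Rational(3, 2), 0)) = Add(-3, 0) = -3)
Add(-142, Mul(Add(Add(n, 147), 157), 87)) = Add(-142, Mul(Add(Add(-3, 147), 157), 87)) = Add(-142, Mul(Add(144, 157), 87)) = Add(-142, Mul(301, 87)) = Add(-142, 26187) = 26045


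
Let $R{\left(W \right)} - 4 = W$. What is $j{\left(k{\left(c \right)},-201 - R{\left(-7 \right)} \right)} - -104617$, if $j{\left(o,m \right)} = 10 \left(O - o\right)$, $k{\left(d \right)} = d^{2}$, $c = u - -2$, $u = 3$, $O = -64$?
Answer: $103727$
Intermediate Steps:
$R{\left(W \right)} = 4 + W$
$c = 5$ ($c = 3 - -2 = 3 + 2 = 5$)
$j{\left(o,m \right)} = -640 - 10 o$ ($j{\left(o,m \right)} = 10 \left(-64 - o\right) = -640 - 10 o$)
$j{\left(k{\left(c \right)},-201 - R{\left(-7 \right)} \right)} - -104617 = \left(-640 - 10 \cdot 5^{2}\right) - -104617 = \left(-640 - 250\right) + 104617 = -890 + 104617 = 103727$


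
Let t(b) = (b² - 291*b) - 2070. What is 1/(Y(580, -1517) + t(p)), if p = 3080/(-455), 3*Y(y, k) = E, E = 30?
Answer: -169/7492 ≈ -0.022557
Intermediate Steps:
Y(y, k) = 10 (Y(y, k) = (⅓)*30 = 10)
p = -88/13 (p = 3080*(-1/455) = -88/13 ≈ -6.7692)
t(b) = -2070 + b² - 291*b
1/(Y(580, -1517) + t(p)) = 1/(10 + (-2070 + (-88/13)² - 291*(-88/13))) = 1/(10 + (-2070 + 7744/169 + 25608/13)) = 1/(10 - 9182/169) = 1/(-7492/169) = -169/7492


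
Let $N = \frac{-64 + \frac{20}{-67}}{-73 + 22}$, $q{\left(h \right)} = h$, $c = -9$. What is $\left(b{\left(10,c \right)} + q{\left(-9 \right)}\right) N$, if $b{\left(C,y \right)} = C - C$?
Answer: $- \frac{12924}{1139} \approx -11.347$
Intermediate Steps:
$N = \frac{1436}{1139}$ ($N = \frac{-64 + 20 \left(- \frac{1}{67}\right)}{-51} = \left(-64 - \frac{20}{67}\right) \left(- \frac{1}{51}\right) = \left(- \frac{4308}{67}\right) \left(- \frac{1}{51}\right) = \frac{1436}{1139} \approx 1.2608$)
$b{\left(C,y \right)} = 0$
$\left(b{\left(10,c \right)} + q{\left(-9 \right)}\right) N = \left(0 - 9\right) \frac{1436}{1139} = \left(-9\right) \frac{1436}{1139} = - \frac{12924}{1139}$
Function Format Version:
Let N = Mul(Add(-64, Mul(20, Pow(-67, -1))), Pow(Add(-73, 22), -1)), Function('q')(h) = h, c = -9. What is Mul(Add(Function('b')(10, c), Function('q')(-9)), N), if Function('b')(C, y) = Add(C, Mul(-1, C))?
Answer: Rational(-12924, 1139) ≈ -11.347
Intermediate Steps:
N = Rational(1436, 1139) (N = Mul(Add(-64, Mul(20, Rational(-1, 67))), Pow(-51, -1)) = Mul(Add(-64, Rational(-20, 67)), Rational(-1, 51)) = Mul(Rational(-4308, 67), Rational(-1, 51)) = Rational(1436, 1139) ≈ 1.2608)
Function('b')(C, y) = 0
Mul(Add(Function('b')(10, c), Function('q')(-9)), N) = Mul(Add(0, -9), Rational(1436, 1139)) = Mul(-9, Rational(1436, 1139)) = Rational(-12924, 1139)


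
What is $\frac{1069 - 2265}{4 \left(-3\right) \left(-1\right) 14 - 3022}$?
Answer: $\frac{598}{1427} \approx 0.41906$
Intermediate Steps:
$\frac{1069 - 2265}{4 \left(-3\right) \left(-1\right) 14 - 3022} = - \frac{1196}{\left(-12\right) \left(-1\right) 14 - 3022} = - \frac{1196}{12 \cdot 14 - 3022} = - \frac{1196}{168 - 3022} = - \frac{1196}{-2854} = \left(-1196\right) \left(- \frac{1}{2854}\right) = \frac{598}{1427}$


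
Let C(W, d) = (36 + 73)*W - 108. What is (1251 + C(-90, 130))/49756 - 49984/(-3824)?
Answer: 153366331/11891684 ≈ 12.897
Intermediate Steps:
C(W, d) = -108 + 109*W (C(W, d) = 109*W - 108 = -108 + 109*W)
(1251 + C(-90, 130))/49756 - 49984/(-3824) = (1251 + (-108 + 109*(-90)))/49756 - 49984/(-3824) = (1251 + (-108 - 9810))*(1/49756) - 49984*(-1/3824) = (1251 - 9918)*(1/49756) + 3124/239 = -8667*1/49756 + 3124/239 = -8667/49756 + 3124/239 = 153366331/11891684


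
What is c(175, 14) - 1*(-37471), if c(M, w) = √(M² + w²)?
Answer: 37471 + 7*√629 ≈ 37647.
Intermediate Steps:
c(175, 14) - 1*(-37471) = √(175² + 14²) - 1*(-37471) = √(30625 + 196) + 37471 = √30821 + 37471 = 7*√629 + 37471 = 37471 + 7*√629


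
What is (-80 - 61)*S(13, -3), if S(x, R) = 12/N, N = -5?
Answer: 1692/5 ≈ 338.40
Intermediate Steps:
S(x, R) = -12/5 (S(x, R) = 12/(-5) = 12*(-⅕) = -12/5)
(-80 - 61)*S(13, -3) = (-80 - 61)*(-12/5) = -141*(-12/5) = 1692/5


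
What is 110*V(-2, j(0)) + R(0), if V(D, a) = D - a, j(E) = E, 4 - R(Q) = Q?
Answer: -216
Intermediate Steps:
R(Q) = 4 - Q
110*V(-2, j(0)) + R(0) = 110*(-2 - 1*0) + (4 - 1*0) = 110*(-2 + 0) + (4 + 0) = 110*(-2) + 4 = -220 + 4 = -216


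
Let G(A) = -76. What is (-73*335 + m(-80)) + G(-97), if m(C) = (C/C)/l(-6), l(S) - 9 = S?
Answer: -73592/3 ≈ -24531.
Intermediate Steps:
l(S) = 9 + S
m(C) = ⅓ (m(C) = (C/C)/(9 - 6) = 1/3 = 1*(⅓) = ⅓)
(-73*335 + m(-80)) + G(-97) = (-73*335 + ⅓) - 76 = (-24455 + ⅓) - 76 = -73364/3 - 76 = -73592/3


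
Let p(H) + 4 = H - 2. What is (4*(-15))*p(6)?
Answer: 0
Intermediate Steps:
p(H) = -6 + H (p(H) = -4 + (H - 2) = -4 + (-2 + H) = -6 + H)
(4*(-15))*p(6) = (4*(-15))*(-6 + 6) = -60*0 = 0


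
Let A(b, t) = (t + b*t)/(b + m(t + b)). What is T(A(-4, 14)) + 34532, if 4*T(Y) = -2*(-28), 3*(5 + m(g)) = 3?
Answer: 34546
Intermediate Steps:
m(g) = -4 (m(g) = -5 + (⅓)*3 = -5 + 1 = -4)
A(b, t) = (t + b*t)/(-4 + b) (A(b, t) = (t + b*t)/(b - 4) = (t + b*t)/(-4 + b))
T(Y) = 14 (T(Y) = (-2*(-28))/4 = (¼)*56 = 14)
T(A(-4, 14)) + 34532 = 14 + 34532 = 34546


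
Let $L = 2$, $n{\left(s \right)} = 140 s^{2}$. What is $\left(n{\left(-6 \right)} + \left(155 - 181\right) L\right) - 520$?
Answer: $4468$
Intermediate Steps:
$\left(n{\left(-6 \right)} + \left(155 - 181\right) L\right) - 520 = \left(140 \left(-6\right)^{2} + \left(155 - 181\right) 2\right) - 520 = \left(140 \cdot 36 - 52\right) - 520 = \left(5040 - 52\right) - 520 = 4988 - 520 = 4468$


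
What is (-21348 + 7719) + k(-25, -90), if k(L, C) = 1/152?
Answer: -2071607/152 ≈ -13629.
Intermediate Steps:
k(L, C) = 1/152
(-21348 + 7719) + k(-25, -90) = (-21348 + 7719) + 1/152 = -13629 + 1/152 = -2071607/152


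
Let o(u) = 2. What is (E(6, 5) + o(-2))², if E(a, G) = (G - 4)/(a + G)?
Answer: 529/121 ≈ 4.3719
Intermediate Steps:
E(a, G) = (-4 + G)/(G + a)
(E(6, 5) + o(-2))² = ((-4 + 5)/(5 + 6) + 2)² = (1/11 + 2)² = (23/11)² = 529/121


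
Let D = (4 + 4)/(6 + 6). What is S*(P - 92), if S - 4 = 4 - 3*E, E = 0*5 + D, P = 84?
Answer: -48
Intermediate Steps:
D = ⅔ (D = 8/12 = 8*(1/12) = ⅔ ≈ 0.66667)
E = ⅔ (E = 0*5 + ⅔ = 0 + ⅔ = ⅔ ≈ 0.66667)
S = 6 (S = 4 + (4 - 3*⅔) = 4 + (4 - 2) = 4 + 2 = 6)
S*(P - 92) = 6*(84 - 92) = 6*(-8) = -48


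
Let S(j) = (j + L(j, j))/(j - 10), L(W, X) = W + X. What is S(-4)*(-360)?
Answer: -2160/7 ≈ -308.57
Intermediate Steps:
S(j) = 3*j/(-10 + j) (S(j) = (j + (j + j))/(j - 10) = (j + 2*j)/(-10 + j) = (3*j)/(-10 + j) = 3*j/(-10 + j))
S(-4)*(-360) = (3*(-4)/(-10 - 4))*(-360) = (3*(-4)/(-14))*(-360) = (3*(-4)*(-1/14))*(-360) = (6/7)*(-360) = -2160/7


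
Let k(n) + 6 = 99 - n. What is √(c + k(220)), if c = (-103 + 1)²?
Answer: √10277 ≈ 101.38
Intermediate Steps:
k(n) = 93 - n (k(n) = -6 + (99 - n) = 93 - n)
c = 10404 (c = (-102)² = 10404)
√(c + k(220)) = √(10404 + (93 - 1*220)) = √(10404 + (93 - 220)) = √(10404 - 127) = √10277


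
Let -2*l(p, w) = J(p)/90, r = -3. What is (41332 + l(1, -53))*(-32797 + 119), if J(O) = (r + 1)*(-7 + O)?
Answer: -20259673762/15 ≈ -1.3506e+9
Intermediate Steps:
J(O) = 14 - 2*O (J(O) = (-3 + 1)*(-7 + O) = -2*(-7 + O) = 14 - 2*O)
l(p, w) = -7/90 + p/90 (l(p, w) = -(14 - 2*p)/(2*90) = -(7/45 - p/45)/2 = -7/90 + p/90)
(41332 + l(1, -53))*(-32797 + 119) = (41332 + (-7/90 + (1/90)*1))*(-32797 + 119) = (41332 + (-7/90 + 1/90))*(-32678) = (41332 - 1/15)*(-32678) = (619979/15)*(-32678) = -20259673762/15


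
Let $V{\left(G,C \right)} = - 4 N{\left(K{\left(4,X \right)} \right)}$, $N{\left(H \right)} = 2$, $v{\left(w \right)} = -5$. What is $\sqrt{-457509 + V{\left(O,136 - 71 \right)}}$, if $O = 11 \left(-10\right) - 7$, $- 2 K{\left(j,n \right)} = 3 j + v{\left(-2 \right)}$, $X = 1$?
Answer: $i \sqrt{457517} \approx 676.4 i$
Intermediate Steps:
$K{\left(j,n \right)} = \frac{5}{2} - \frac{3 j}{2}$ ($K{\left(j,n \right)} = - \frac{3 j - 5}{2} = - \frac{-5 + 3 j}{2} = \frac{5}{2} - \frac{3 j}{2}$)
$O = -117$ ($O = -110 - 7 = -117$)
$V{\left(G,C \right)} = -8$ ($V{\left(G,C \right)} = \left(-4\right) 2 = -8$)
$\sqrt{-457509 + V{\left(O,136 - 71 \right)}} = \sqrt{-457509 - 8} = \sqrt{-457517} = i \sqrt{457517}$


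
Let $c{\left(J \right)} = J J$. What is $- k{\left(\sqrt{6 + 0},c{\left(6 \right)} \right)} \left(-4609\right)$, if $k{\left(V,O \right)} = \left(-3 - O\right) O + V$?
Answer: $-6471036 + 4609 \sqrt{6} \approx -6.4597 \cdot 10^{6}$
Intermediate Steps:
$c{\left(J \right)} = J^{2}$
$k{\left(V,O \right)} = V + O \left(-3 - O\right)$ ($k{\left(V,O \right)} = O \left(-3 - O\right) + V = V + O \left(-3 - O\right)$)
$- k{\left(\sqrt{6 + 0},c{\left(6 \right)} \right)} \left(-4609\right) = - \left(\sqrt{6 + 0} - \left(6^{2}\right)^{2} - 3 \cdot 6^{2}\right) \left(-4609\right) = - \left(\sqrt{6} - 36^{2} - 108\right) \left(-4609\right) = - \left(\sqrt{6} - 1296 - 108\right) \left(-4609\right) = - \left(-1404 + \sqrt{6}\right) \left(-4609\right) = - (6471036 - 4609 \sqrt{6}) = -6471036 + 4609 \sqrt{6}$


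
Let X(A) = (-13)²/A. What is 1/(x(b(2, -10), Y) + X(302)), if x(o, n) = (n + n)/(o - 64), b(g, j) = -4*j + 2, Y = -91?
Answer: 3322/29341 ≈ 0.11322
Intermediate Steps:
b(g, j) = 2 - 4*j
X(A) = 169/A
x(o, n) = 2*n/(-64 + o) (x(o, n) = (2*n)/(-64 + o) = 2*n/(-64 + o))
1/(x(b(2, -10), Y) + X(302)) = 1/(2*(-91)/(-64 + (2 - 4*(-10))) + 169/302) = 1/(2*(-91)/(-64 + (2 + 40)) + 169*(1/302)) = 1/(2*(-91)/(-64 + 42) + 169/302) = 1/(2*(-91)/(-22) + 169/302) = 1/(2*(-91)*(-1/22) + 169/302) = 1/(91/11 + 169/302) = 1/(29341/3322) = 3322/29341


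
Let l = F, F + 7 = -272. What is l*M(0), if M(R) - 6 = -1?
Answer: -1395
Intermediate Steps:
F = -279 (F = -7 - 272 = -279)
M(R) = 5 (M(R) = 6 - 1 = 5)
l = -279
l*M(0) = -279*5 = -1395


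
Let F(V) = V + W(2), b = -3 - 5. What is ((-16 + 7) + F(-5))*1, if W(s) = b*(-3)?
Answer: 10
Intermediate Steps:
b = -8
W(s) = 24 (W(s) = -8*(-3) = 24)
F(V) = 24 + V (F(V) = V + 24 = 24 + V)
((-16 + 7) + F(-5))*1 = ((-16 + 7) + (24 - 5))*1 = (-9 + 19)*1 = 10*1 = 10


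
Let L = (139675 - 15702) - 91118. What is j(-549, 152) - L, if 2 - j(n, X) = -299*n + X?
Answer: -197156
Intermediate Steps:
L = 32855 (L = 123973 - 91118 = 32855)
j(n, X) = 2 - X + 299*n (j(n, X) = 2 - (-299*n + X) = 2 - (X - 299*n) = 2 + (-X + 299*n) = 2 - X + 299*n)
j(-549, 152) - L = (2 - 1*152 + 299*(-549)) - 1*32855 = (2 - 152 - 164151) - 32855 = -164301 - 32855 = -197156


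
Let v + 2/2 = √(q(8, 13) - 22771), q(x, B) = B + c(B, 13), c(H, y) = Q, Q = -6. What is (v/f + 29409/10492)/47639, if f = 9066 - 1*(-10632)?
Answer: 289643995/4922809793412 + I*√5691/469196511 ≈ 5.8837e-5 + 1.6078e-7*I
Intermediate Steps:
c(H, y) = -6
f = 19698 (f = 9066 + 10632 = 19698)
q(x, B) = -6 + B (q(x, B) = B - 6 = -6 + B)
v = -1 + 2*I*√5691 (v = -1 + √((-6 + 13) - 22771) = -1 + √(7 - 22771) = -1 + √(-22764) = -1 + 2*I*√5691 ≈ -1.0 + 150.88*I)
(v/f + 29409/10492)/47639 = ((-1 + 2*I*√5691)/19698 + 29409/10492)/47639 = ((-1 + 2*I*√5691)*(1/19698) + 29409*(1/10492))*(1/47639) = ((-1/19698 + I*√5691/9849) + 29409/10492)*(1/47639) = (289643995/103335708 + I*√5691/9849)*(1/47639) = 289643995/4922809793412 + I*√5691/469196511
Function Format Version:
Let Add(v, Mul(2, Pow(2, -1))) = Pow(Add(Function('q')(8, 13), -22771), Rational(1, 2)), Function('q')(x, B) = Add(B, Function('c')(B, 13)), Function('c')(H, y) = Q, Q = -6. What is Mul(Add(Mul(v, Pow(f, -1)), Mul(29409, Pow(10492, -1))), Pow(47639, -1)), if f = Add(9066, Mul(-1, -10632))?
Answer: Add(Rational(289643995, 4922809793412), Mul(Rational(1, 469196511), I, Pow(5691, Rational(1, 2)))) ≈ Add(5.8837e-5, Mul(1.6078e-7, I))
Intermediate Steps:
Function('c')(H, y) = -6
f = 19698 (f = Add(9066, 10632) = 19698)
Function('q')(x, B) = Add(-6, B) (Function('q')(x, B) = Add(B, -6) = Add(-6, B))
v = Add(-1, Mul(2, I, Pow(5691, Rational(1, 2)))) (v = Add(-1, Pow(Add(Add(-6, 13), -22771), Rational(1, 2))) = Add(-1, Pow(Add(7, -22771), Rational(1, 2))) = Add(-1, Pow(-22764, Rational(1, 2))) = Add(-1, Mul(2, I, Pow(5691, Rational(1, 2)))) ≈ Add(-1.0000, Mul(150.88, I)))
Mul(Add(Mul(v, Pow(f, -1)), Mul(29409, Pow(10492, -1))), Pow(47639, -1)) = Mul(Add(Mul(Add(-1, Mul(2, I, Pow(5691, Rational(1, 2)))), Pow(19698, -1)), Mul(29409, Pow(10492, -1))), Pow(47639, -1)) = Mul(Add(Mul(Add(-1, Mul(2, I, Pow(5691, Rational(1, 2)))), Rational(1, 19698)), Mul(29409, Rational(1, 10492))), Rational(1, 47639)) = Mul(Add(Add(Rational(-1, 19698), Mul(Rational(1, 9849), I, Pow(5691, Rational(1, 2)))), Rational(29409, 10492)), Rational(1, 47639)) = Mul(Add(Rational(289643995, 103335708), Mul(Rational(1, 9849), I, Pow(5691, Rational(1, 2)))), Rational(1, 47639)) = Add(Rational(289643995, 4922809793412), Mul(Rational(1, 469196511), I, Pow(5691, Rational(1, 2))))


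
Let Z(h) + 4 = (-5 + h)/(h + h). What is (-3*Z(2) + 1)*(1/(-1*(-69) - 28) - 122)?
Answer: -305061/164 ≈ -1860.1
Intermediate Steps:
Z(h) = -4 + (-5 + h)/(2*h) (Z(h) = -4 + (-5 + h)/(h + h) = -4 + (-5 + h)/((2*h)) = -4 + (-5 + h)*(1/(2*h)) = -4 + (-5 + h)/(2*h))
(-3*Z(2) + 1)*(1/(-1*(-69) - 28) - 122) = (-3*(-5 - 7*2)/(2*2) + 1)*(1/(-1*(-69) - 28) - 122) = (-3*(-5 - 14)/(2*2) + 1)*(1/(69 - 28) - 122) = (-3*(-19)/(2*2) + 1)*(1/41 - 122) = (-3*(-19/4) + 1)*(1/41 - 122) = (57/4 + 1)*(-5001/41) = (61/4)*(-5001/41) = -305061/164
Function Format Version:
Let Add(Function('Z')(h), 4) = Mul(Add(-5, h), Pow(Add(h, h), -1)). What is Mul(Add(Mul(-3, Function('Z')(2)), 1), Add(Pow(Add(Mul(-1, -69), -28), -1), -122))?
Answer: Rational(-305061, 164) ≈ -1860.1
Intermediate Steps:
Function('Z')(h) = Add(-4, Mul(Rational(1, 2), Pow(h, -1), Add(-5, h))) (Function('Z')(h) = Add(-4, Mul(Add(-5, h), Pow(Add(h, h), -1))) = Add(-4, Mul(Add(-5, h), Pow(Mul(2, h), -1))) = Add(-4, Mul(Add(-5, h), Mul(Rational(1, 2), Pow(h, -1)))) = Add(-4, Mul(Rational(1, 2), Pow(h, -1), Add(-5, h))))
Mul(Add(Mul(-3, Function('Z')(2)), 1), Add(Pow(Add(Mul(-1, -69), -28), -1), -122)) = Mul(Add(Mul(-3, Mul(Rational(1, 2), Pow(2, -1), Add(-5, Mul(-7, 2)))), 1), Add(Pow(Add(Mul(-1, -69), -28), -1), -122)) = Mul(Add(Mul(-3, Mul(Rational(1, 2), Rational(1, 2), Add(-5, -14))), 1), Add(Pow(Add(69, -28), -1), -122)) = Mul(Add(Mul(-3, Mul(Rational(1, 2), Rational(1, 2), -19)), 1), Add(Pow(41, -1), -122)) = Mul(Add(Mul(-3, Rational(-19, 4)), 1), Add(Rational(1, 41), -122)) = Mul(Add(Rational(57, 4), 1), Rational(-5001, 41)) = Mul(Rational(61, 4), Rational(-5001, 41)) = Rational(-305061, 164)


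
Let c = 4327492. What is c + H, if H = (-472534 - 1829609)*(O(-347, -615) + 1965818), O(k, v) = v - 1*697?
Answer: -4522569408866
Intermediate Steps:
O(k, v) = -697 + v (O(k, v) = v - 697 = -697 + v)
H = -4522573736358 (H = (-472534 - 1829609)*((-697 - 615) + 1965818) = -2302143*(-1312 + 1965818) = -2302143*1964506 = -4522573736358)
c + H = 4327492 - 4522573736358 = -4522569408866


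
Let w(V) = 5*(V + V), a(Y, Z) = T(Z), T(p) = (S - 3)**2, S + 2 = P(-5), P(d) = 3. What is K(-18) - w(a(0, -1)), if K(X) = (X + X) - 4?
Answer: -80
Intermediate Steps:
S = 1 (S = -2 + 3 = 1)
K(X) = -4 + 2*X (K(X) = 2*X - 4 = -4 + 2*X)
T(p) = 4 (T(p) = (1 - 3)**2 = (-2)**2 = 4)
a(Y, Z) = 4
w(V) = 10*V (w(V) = 5*(2*V) = 10*V)
K(-18) - w(a(0, -1)) = (-4 + 2*(-18)) - 10*4 = (-4 - 36) - 1*40 = -40 - 40 = -80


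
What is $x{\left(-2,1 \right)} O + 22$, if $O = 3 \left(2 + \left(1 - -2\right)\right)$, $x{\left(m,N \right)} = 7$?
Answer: $127$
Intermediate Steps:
$O = 15$ ($O = 3 \left(2 + \left(1 + 2\right)\right) = 3 \left(2 + 3\right) = 3 \cdot 5 = 15$)
$x{\left(-2,1 \right)} O + 22 = 7 \cdot 15 + 22 = 105 + 22 = 127$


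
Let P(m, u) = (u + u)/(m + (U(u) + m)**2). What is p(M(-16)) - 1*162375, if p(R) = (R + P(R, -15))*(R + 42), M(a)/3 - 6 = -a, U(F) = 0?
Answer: -114417579/737 ≈ -1.5525e+5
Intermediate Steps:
M(a) = 18 - 3*a (M(a) = 18 + 3*(-a) = 18 - 3*a)
P(m, u) = 2*u/(m + m**2) (P(m, u) = (u + u)/(m + (0 + m)**2) = (2*u)/(m + m**2) = 2*u/(m + m**2))
p(R) = (42 + R)*(R - 30/(R*(1 + R))) (p(R) = (R + 2*(-15)/(R*(1 + R)))*(R + 42) = (R - 30/(R*(1 + R)))*(42 + R) = (42 + R)*(R - 30/(R*(1 + R))))
p(M(-16)) - 1*162375 = (-1260 - 30*(18 - 3*(-16)) + (18 - 3*(-16))**2*(1 + (18 - 3*(-16)))*(42 + (18 - 3*(-16))))/((18 - 3*(-16))*(1 + (18 - 3*(-16)))) - 1*162375 = (-1260 - 30*(18 + 48) + (18 + 48)**2*(1 + (18 + 48))*(42 + (18 + 48)))/((18 + 48)*(1 + (18 + 48))) - 162375 = (-1260 - 30*66 + 66**2*(1 + 66)*(42 + 66))/(66*(1 + 66)) - 162375 = (1/66)*(-1260 - 1980 + 4356*67*108)/67 - 162375 = (1/66)*(1/67)*(-1260 - 1980 + 31520016) - 162375 = (1/66)*(1/67)*31516776 - 162375 = 5252796/737 - 162375 = -114417579/737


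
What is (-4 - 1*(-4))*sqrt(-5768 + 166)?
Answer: 0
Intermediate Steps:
(-4 - 1*(-4))*sqrt(-5768 + 166) = (-4 + 4)*sqrt(-5602) = 0*(I*sqrt(5602)) = 0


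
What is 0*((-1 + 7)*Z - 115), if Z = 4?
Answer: 0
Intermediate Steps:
0*((-1 + 7)*Z - 115) = 0*((-1 + 7)*4 - 115) = 0*(6*4 - 115) = 0*(24 - 115) = 0*(-91) = 0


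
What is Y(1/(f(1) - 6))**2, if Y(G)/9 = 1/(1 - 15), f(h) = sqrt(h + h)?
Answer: 81/196 ≈ 0.41327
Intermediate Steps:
f(h) = sqrt(2)*sqrt(h) (f(h) = sqrt(2*h) = sqrt(2)*sqrt(h))
Y(G) = -9/14 (Y(G) = 9/(1 - 15) = 9/(-14) = 9*(-1/14) = -9/14)
Y(1/(f(1) - 6))**2 = (-9/14)**2 = 81/196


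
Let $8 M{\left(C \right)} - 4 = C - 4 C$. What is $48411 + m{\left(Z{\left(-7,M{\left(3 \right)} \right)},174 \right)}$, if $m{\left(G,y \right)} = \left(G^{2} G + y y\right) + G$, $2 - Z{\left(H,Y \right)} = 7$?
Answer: $78557$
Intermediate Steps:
$M{\left(C \right)} = \frac{1}{2} - \frac{3 C}{8}$ ($M{\left(C \right)} = \frac{1}{2} + \frac{C - 4 C}{8} = \frac{1}{2} + \frac{\left(-3\right) C}{8} = \frac{1}{2} - \frac{3 C}{8}$)
$Z{\left(H,Y \right)} = -5$ ($Z{\left(H,Y \right)} = 2 - 7 = -5$)
$m{\left(G,y \right)} = G + G^{3} + y^{2}$ ($m{\left(G,y \right)} = \left(G^{3} + y^{2}\right) + G = G + G^{3} + y^{2}$)
$48411 + m{\left(Z{\left(-7,M{\left(3 \right)} \right)},174 \right)} = 48411 + \left(-5 + \left(-5\right)^{3} + 174^{2}\right) = 48411 - -30146 = 48411 + 30146 = 78557$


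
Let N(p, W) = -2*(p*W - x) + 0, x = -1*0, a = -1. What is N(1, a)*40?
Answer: 80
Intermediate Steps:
x = 0
N(p, W) = -2*W*p (N(p, W) = -2*(p*W - 1*0) + 0 = -2*(W*p + 0) + 0 = -2*W*p + 0 = -2*W*p)
N(1, a)*40 = -2*(-1)*1*40 = 2*40 = 80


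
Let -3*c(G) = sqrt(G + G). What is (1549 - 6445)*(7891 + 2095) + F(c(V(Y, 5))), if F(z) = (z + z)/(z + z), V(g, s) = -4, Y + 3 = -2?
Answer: -48891455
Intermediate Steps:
Y = -5 (Y = -3 - 2 = -5)
c(G) = -sqrt(2)*sqrt(G)/3 (c(G) = -sqrt(G + G)/3 = -sqrt(2)*sqrt(G)/3)
F(z) = 1 (F(z) = (2*z)/((2*z)) = (2*z)*(1/(2*z)) = 1)
(1549 - 6445)*(7891 + 2095) + F(c(V(Y, 5))) = (1549 - 6445)*(7891 + 2095) + 1 = -4896*9986 + 1 = -48891456 + 1 = -48891455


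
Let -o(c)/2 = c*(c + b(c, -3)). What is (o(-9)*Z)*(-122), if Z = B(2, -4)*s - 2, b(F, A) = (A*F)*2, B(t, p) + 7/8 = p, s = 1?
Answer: 1358775/2 ≈ 6.7939e+5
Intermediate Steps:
B(t, p) = -7/8 + p
b(F, A) = 2*A*F
Z = -55/8 (Z = (-7/8 - 4)*1 - 2 = -39/8*1 - 2 = -39/8 - 2 = -55/8 ≈ -6.8750)
o(c) = 10*c² (o(c) = -2*c*(c + 2*(-3)*c) = -2*c*(c - 6*c) = -2*c*(-5*c) = -(-10)*c² = 10*c²)
(o(-9)*Z)*(-122) = ((10*(-9)²)*(-55/8))*(-122) = ((10*81)*(-55/8))*(-122) = (810*(-55/8))*(-122) = -22275/4*(-122) = 1358775/2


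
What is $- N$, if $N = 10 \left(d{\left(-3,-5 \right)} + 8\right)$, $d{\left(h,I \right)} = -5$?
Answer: $-30$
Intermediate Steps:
$N = 30$ ($N = 10 \left(-5 + 8\right) = 10 \cdot 3 = 30$)
$- N = \left(-1\right) 30 = -30$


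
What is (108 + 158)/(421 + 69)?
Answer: 19/35 ≈ 0.54286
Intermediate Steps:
(108 + 158)/(421 + 69) = 266/490 = 266*(1/490) = 19/35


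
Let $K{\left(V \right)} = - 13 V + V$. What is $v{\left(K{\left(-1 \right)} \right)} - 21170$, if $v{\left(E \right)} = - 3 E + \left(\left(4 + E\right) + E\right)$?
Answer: $-21178$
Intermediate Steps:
$K{\left(V \right)} = - 12 V$
$v{\left(E \right)} = 4 - E$ ($v{\left(E \right)} = - 3 E + \left(4 + 2 E\right) = 4 - E$)
$v{\left(K{\left(-1 \right)} \right)} - 21170 = \left(4 - \left(-12\right) \left(-1\right)\right) - 21170 = \left(4 - 12\right) - 21170 = -8 - 21170 = -21178$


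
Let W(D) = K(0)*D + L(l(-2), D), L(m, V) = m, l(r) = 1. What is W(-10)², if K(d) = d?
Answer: 1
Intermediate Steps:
W(D) = 1 (W(D) = 0*D + 1 = 0 + 1 = 1)
W(-10)² = 1² = 1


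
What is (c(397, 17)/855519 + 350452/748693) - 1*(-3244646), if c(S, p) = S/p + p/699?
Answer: 24696016834919129267866/7611312072863961 ≈ 3.2446e+6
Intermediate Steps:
c(S, p) = p/699 + S/p (c(S, p) = S/p + p*(1/699) = S/p + p/699 = p/699 + S/p)
(c(397, 17)/855519 + 350452/748693) - 1*(-3244646) = (((1/699)*17 + 397/17)/855519 + 350452/748693) - 1*(-3244646) = ((17/699 + 397*(1/17))*(1/855519) + 350452*(1/748693)) + 3244646 = ((17/699 + 397/17)*(1/855519) + 350452/748693) + 3244646 = ((277792/11883)*(1/855519) + 350452/748693) + 3244646 = (277792/10166132277 + 350452/748693) + 3244646 = 3562949369665060/7611312072863961 + 3244646 = 24696016834919129267866/7611312072863961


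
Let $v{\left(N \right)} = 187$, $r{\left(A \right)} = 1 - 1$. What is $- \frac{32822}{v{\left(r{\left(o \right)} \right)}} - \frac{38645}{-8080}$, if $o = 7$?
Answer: $- \frac{51595029}{302192} \approx -170.74$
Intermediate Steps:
$r{\left(A \right)} = 0$
$- \frac{32822}{v{\left(r{\left(o \right)} \right)}} - \frac{38645}{-8080} = - \frac{32822}{187} - \frac{38645}{-8080} = \left(-32822\right) \frac{1}{187} - - \frac{7729}{1616} = - \frac{32822}{187} + \frac{7729}{1616} = - \frac{51595029}{302192}$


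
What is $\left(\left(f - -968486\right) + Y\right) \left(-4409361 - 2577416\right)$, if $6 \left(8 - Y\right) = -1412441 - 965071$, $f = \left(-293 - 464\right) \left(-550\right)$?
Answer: $-12444120567592$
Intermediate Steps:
$f = 416350$ ($f = \left(-757\right) \left(-550\right) = 416350$)
$Y = 396260$ ($Y = 8 - \frac{-1412441 - 965071}{6} = 8 - -396252 = 8 + 396252 = 396260$)
$\left(\left(f - -968486\right) + Y\right) \left(-4409361 - 2577416\right) = \left(\left(416350 - -968486\right) + 396260\right) \left(-4409361 - 2577416\right) = \left(\left(416350 + 968486\right) + 396260\right) \left(-6986777\right) = \left(1384836 + 396260\right) \left(-6986777\right) = 1781096 \left(-6986777\right) = -12444120567592$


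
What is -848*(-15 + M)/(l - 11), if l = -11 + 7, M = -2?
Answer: -14416/15 ≈ -961.07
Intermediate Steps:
l = -4
-848*(-15 + M)/(l - 11) = -848*(-15 - 2)/(-4 - 11) = -(-14416)/(-15) = -(-14416)*(-1)/15 = -848*17/15 = -14416/15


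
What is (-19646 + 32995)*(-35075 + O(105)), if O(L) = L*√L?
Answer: -468216175 + 1401645*√105 ≈ -4.5385e+8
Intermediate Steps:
O(L) = L^(3/2)
(-19646 + 32995)*(-35075 + O(105)) = (-19646 + 32995)*(-35075 + 105^(3/2)) = 13349*(-35075 + 105*√105) = -468216175 + 1401645*√105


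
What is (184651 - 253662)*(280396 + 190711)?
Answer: -32511565177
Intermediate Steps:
(184651 - 253662)*(280396 + 190711) = -69011*471107 = -32511565177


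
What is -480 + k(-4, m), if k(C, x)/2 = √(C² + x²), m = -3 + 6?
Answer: -470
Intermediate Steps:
m = 3
k(C, x) = 2*√(C² + x²)
-480 + k(-4, m) = -480 + 2*√((-4)² + 3²) = -480 + 2*√(16 + 9) = -480 + 2*√25 = -480 + 2*5 = -480 + 10 = -470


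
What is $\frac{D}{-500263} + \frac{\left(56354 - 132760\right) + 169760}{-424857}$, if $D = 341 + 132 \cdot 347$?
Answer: $- \frac{22102192789}{70846745797} \approx -0.31197$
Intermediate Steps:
$D = 46145$ ($D = 341 + 45804 = 46145$)
$\frac{D}{-500263} + \frac{\left(56354 - 132760\right) + 169760}{-424857} = \frac{46145}{-500263} + \frac{\left(56354 - 132760\right) + 169760}{-424857} = 46145 \left(- \frac{1}{500263}\right) + \left(-76406 + 169760\right) \left(- \frac{1}{424857}\right) = - \frac{46145}{500263} + 93354 \left(- \frac{1}{424857}\right) = - \frac{46145}{500263} - \frac{31118}{141619} = - \frac{22102192789}{70846745797}$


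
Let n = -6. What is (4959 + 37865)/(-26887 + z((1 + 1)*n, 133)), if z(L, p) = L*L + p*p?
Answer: -21412/4527 ≈ -4.7298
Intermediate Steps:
z(L, p) = L² + p²
(4959 + 37865)/(-26887 + z((1 + 1)*n, 133)) = (4959 + 37865)/(-26887 + (((1 + 1)*(-6))² + 133²)) = 42824/(-26887 + ((2*(-6))² + 17689)) = 42824/(-26887 + ((-12)² + 17689)) = 42824/(-26887 + (144 + 17689)) = 42824/(-26887 + 17833) = 42824/(-9054) = 42824*(-1/9054) = -21412/4527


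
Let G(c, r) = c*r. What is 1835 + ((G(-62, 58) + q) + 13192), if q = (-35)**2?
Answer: 12656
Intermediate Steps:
q = 1225
1835 + ((G(-62, 58) + q) + 13192) = 1835 + ((-62*58 + 1225) + 13192) = 1835 + ((-3596 + 1225) + 13192) = 1835 + (-2371 + 13192) = 1835 + 10821 = 12656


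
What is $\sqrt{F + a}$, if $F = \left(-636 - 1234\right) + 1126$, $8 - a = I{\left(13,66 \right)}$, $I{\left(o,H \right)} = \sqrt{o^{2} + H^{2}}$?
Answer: $\sqrt{-736 - 5 \sqrt{181}} \approx 28.342 i$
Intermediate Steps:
$I{\left(o,H \right)} = \sqrt{H^{2} + o^{2}}$
$a = 8 - 5 \sqrt{181}$ ($a = 8 - \sqrt{66^{2} + 13^{2}} = 8 - \sqrt{4356 + 169} = 8 - \sqrt{4525} = 8 - 5 \sqrt{181} \approx -59.268$)
$F = -744$ ($F = -1870 + 1126 = -744$)
$\sqrt{F + a} = \sqrt{-744 + \left(8 - 5 \sqrt{181}\right)} = \sqrt{-736 - 5 \sqrt{181}}$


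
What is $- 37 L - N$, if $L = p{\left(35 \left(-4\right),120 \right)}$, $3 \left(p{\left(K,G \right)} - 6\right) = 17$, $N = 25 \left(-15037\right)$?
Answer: $\frac{1126480}{3} \approx 3.7549 \cdot 10^{5}$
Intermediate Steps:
$N = -375925$
$p{\left(K,G \right)} = \frac{35}{3}$ ($p{\left(K,G \right)} = 6 + \frac{1}{3} \cdot 17 = 6 + \frac{17}{3} = \frac{35}{3}$)
$L = \frac{35}{3} \approx 11.667$
$- 37 L - N = \left(-37\right) \frac{35}{3} - -375925 = - \frac{1295}{3} + 375925 = \frac{1126480}{3}$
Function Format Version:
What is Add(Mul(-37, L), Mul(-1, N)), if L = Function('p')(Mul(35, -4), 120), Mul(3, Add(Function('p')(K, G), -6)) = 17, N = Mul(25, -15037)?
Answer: Rational(1126480, 3) ≈ 3.7549e+5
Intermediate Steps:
N = -375925
Function('p')(K, G) = Rational(35, 3) (Function('p')(K, G) = Add(6, Mul(Rational(1, 3), 17)) = Add(6, Rational(17, 3)) = Rational(35, 3))
L = Rational(35, 3) ≈ 11.667
Add(Mul(-37, L), Mul(-1, N)) = Add(Mul(-37, Rational(35, 3)), Mul(-1, -375925)) = Add(Rational(-1295, 3), 375925) = Rational(1126480, 3)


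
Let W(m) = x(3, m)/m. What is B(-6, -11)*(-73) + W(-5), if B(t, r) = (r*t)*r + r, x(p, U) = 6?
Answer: 268999/5 ≈ 53800.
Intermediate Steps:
W(m) = 6/m
B(t, r) = r + t*r² (B(t, r) = t*r² + r = r + t*r²)
B(-6, -11)*(-73) + W(-5) = -11*(1 - 11*(-6))*(-73) + 6/(-5) = -11*(1 + 66)*(-73) + 6*(-⅕) = -11*67*(-73) - 6/5 = -737*(-73) - 6/5 = 53801 - 6/5 = 268999/5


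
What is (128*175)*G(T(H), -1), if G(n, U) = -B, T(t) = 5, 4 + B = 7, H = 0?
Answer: -67200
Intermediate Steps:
B = 3 (B = -4 + 7 = 3)
G(n, U) = -3 (G(n, U) = -1*3 = -3)
(128*175)*G(T(H), -1) = (128*175)*(-3) = 22400*(-3) = -67200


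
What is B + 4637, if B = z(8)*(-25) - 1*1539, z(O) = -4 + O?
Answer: 2998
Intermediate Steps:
B = -1639 (B = (-4 + 8)*(-25) - 1*1539 = 4*(-25) - 1539 = -100 - 1539 = -1639)
B + 4637 = -1639 + 4637 = 2998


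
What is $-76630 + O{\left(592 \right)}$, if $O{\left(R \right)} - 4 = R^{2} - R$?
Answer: $273246$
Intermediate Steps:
$O{\left(R \right)} = 4 + R^{2} - R$ ($O{\left(R \right)} = 4 + \left(R^{2} - R\right) = 4 + R^{2} - R$)
$-76630 + O{\left(592 \right)} = -76630 + \left(4 + 592^{2} - 592\right) = -76630 + \left(4 + 350464 - 592\right) = -76630 + 349876 = 273246$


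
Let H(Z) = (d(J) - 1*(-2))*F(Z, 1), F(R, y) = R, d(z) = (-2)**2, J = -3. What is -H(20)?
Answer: -120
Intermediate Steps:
d(z) = 4
H(Z) = 6*Z (H(Z) = (4 - 1*(-2))*Z = (4 + 2)*Z = 6*Z)
-H(20) = -6*20 = -1*120 = -120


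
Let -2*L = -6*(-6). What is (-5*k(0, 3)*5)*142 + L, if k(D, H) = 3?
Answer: -10668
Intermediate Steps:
L = -18 (L = -(-3)*(-6) = -1/2*36 = -18)
(-5*k(0, 3)*5)*142 + L = (-5*3*5)*142 - 18 = -15*5*142 - 18 = -75*142 - 18 = -10650 - 18 = -10668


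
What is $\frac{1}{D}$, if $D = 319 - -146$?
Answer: $\frac{1}{465} \approx 0.0021505$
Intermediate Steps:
$D = 465$ ($D = 319 + 146 = 465$)
$\frac{1}{D} = \frac{1}{465}$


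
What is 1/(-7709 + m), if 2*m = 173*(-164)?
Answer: -1/21895 ≈ -4.5673e-5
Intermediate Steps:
m = -14186 (m = (173*(-164))/2 = (1/2)*(-28372) = -14186)
1/(-7709 + m) = 1/(-7709 - 14186) = 1/(-21895) = -1/21895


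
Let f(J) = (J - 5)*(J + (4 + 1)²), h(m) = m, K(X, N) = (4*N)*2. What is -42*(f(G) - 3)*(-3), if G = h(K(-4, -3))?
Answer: -4032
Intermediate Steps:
K(X, N) = 8*N
G = -24 (G = 8*(-3) = -24)
f(J) = (-5 + J)*(25 + J) (f(J) = (-5 + J)*(J + 5²) = (-5 + J)*(J + 25) = (-5 + J)*(25 + J))
-42*(f(G) - 3)*(-3) = -42*((-125 + (-24)² + 20*(-24)) - 3)*(-3) = -42*((-125 + 576 - 480) - 3)*(-3) = -42*(-29 - 3)*(-3) = -(-1344)*(-3) = -42*96 = -4032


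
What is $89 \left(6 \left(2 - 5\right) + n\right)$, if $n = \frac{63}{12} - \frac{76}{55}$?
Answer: $- \frac{276701}{220} \approx -1257.7$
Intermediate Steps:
$n = \frac{851}{220}$ ($n = 63 \cdot \frac{1}{12} - \frac{76}{55} = \frac{21}{4} - \frac{76}{55} = \frac{851}{220} \approx 3.8682$)
$89 \left(6 \left(2 - 5\right) + n\right) = 89 \left(6 \left(2 - 5\right) + \frac{851}{220}\right) = 89 \left(6 \left(-3\right) + \frac{851}{220}\right) = 89 \left(-18 + \frac{851}{220}\right) = 89 \left(- \frac{3109}{220}\right) = - \frac{276701}{220}$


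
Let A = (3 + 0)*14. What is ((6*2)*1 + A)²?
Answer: 2916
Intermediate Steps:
A = 42 (A = 3*14 = 42)
((6*2)*1 + A)² = ((6*2)*1 + 42)² = (12*1 + 42)² = (12 + 42)² = 54² = 2916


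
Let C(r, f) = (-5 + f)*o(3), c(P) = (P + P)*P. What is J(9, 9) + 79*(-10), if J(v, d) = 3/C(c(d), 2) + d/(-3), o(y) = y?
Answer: -2380/3 ≈ -793.33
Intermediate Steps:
c(P) = 2*P² (c(P) = (2*P)*P = 2*P²)
C(r, f) = -15 + 3*f (C(r, f) = (-5 + f)*3 = -15 + 3*f)
J(v, d) = -⅓ - d/3 (J(v, d) = 3/(-15 + 3*2) + d/(-3) = 3/(-15 + 6) + d*(-⅓) = 3/(-9) - d/3 = 3*(-⅑) - d/3 = -⅓ - d/3)
J(9, 9) + 79*(-10) = (-⅓ - ⅓*9) + 79*(-10) = (-⅓ - 3) - 790 = -10/3 - 790 = -2380/3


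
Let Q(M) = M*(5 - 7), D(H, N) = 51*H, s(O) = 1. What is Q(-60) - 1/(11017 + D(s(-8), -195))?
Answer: 1328159/11068 ≈ 120.00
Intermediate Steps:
Q(M) = -2*M (Q(M) = M*(-2) = -2*M)
Q(-60) - 1/(11017 + D(s(-8), -195)) = -2*(-60) - 1/(11017 + 51*1) = 120 - 1/(11017 + 51) = 120 - 1/11068 = 1328159/11068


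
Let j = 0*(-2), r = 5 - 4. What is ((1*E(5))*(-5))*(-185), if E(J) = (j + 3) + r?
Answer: 3700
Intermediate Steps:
r = 1
j = 0
E(J) = 4 (E(J) = (0 + 3) + 1 = 3 + 1 = 4)
((1*E(5))*(-5))*(-185) = ((1*4)*(-5))*(-185) = (4*(-5))*(-185) = -20*(-185) = 3700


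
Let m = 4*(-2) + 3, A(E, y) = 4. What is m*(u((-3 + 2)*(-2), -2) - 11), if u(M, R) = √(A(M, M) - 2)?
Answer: 55 - 5*√2 ≈ 47.929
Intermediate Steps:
m = -5 (m = -8 + 3 = -5)
u(M, R) = √2 (u(M, R) = √(4 - 2) = √2)
m*(u((-3 + 2)*(-2), -2) - 11) = -5*(√2 - 11) = -5*(-11 + √2) = 55 - 5*√2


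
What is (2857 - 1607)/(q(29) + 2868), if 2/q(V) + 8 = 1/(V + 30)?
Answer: 58875/135071 ≈ 0.43588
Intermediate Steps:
q(V) = 2/(-8 + 1/(30 + V)) (q(V) = 2/(-8 + 1/(V + 30)) = 2/(-8 + 1/(30 + V)))
(2857 - 1607)/(q(29) + 2868) = (2857 - 1607)/(2*(-30 - 1*29)/(239 + 8*29) + 2868) = 1250/(2*(-30 - 29)/(239 + 232) + 2868) = 1250/(2*(-59)/471 + 2868) = 1250/(2*(1/471)*(-59) + 2868) = 1250/(-118/471 + 2868) = 1250/(1350710/471) = 1250*(471/1350710) = 58875/135071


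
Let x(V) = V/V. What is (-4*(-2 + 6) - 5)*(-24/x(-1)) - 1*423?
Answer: 81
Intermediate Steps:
x(V) = 1
(-4*(-2 + 6) - 5)*(-24/x(-1)) - 1*423 = (-4*(-2 + 6) - 5)*(-24/1) - 1*423 = (-4*4 - 5)*(-24*1) - 423 = (-16 - 5)*(-24) - 423 = -21*(-24) - 423 = 504 - 423 = 81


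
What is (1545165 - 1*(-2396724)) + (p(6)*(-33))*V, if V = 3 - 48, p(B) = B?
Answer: 3950799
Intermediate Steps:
V = -45
(1545165 - 1*(-2396724)) + (p(6)*(-33))*V = (1545165 - 1*(-2396724)) + (6*(-33))*(-45) = (1545165 + 2396724) - 198*(-45) = 3941889 + 8910 = 3950799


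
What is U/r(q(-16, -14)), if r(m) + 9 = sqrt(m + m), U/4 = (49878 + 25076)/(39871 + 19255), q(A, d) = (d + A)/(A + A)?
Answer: -3597792/6237793 - 299816*sqrt(30)/18713379 ≈ -0.66453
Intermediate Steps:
q(A, d) = (A + d)/(2*A) (q(A, d) = (A + d)/((2*A)) = (A + d)*(1/(2*A)) = (A + d)/(2*A))
U = 149908/29563 (U = 4*((49878 + 25076)/(39871 + 19255)) = 4*(74954/59126) = 4*(74954*(1/59126)) = 4*(37477/29563) = 149908/29563 ≈ 5.0708)
r(m) = -9 + sqrt(2)*sqrt(m) (r(m) = -9 + sqrt(m + m) = -9 + sqrt(2*m) = -9 + sqrt(2)*sqrt(m))
U/r(q(-16, -14)) = 149908/(29563*(-9 + sqrt(2)*sqrt((1/2)*(-16 - 14)/(-16)))) = 149908/(29563*(-9 + sqrt(2)*sqrt((1/2)*(-1/16)*(-30)))) = 149908/(29563*(-9 + sqrt(2)*sqrt(15/16))) = 149908/(29563*(-9 + sqrt(2)*(sqrt(15)/4))) = 149908/(29563*(-9 + sqrt(30)/4))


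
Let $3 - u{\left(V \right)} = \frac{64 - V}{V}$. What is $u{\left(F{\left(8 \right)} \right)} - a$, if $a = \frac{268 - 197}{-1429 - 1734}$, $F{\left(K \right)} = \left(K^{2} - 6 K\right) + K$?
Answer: $\frac{12865}{9489} \approx 1.3558$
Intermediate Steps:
$F{\left(K \right)} = K^{2} - 5 K$
$a = - \frac{71}{3163}$ ($a = \frac{71}{-3163} = 71 \left(- \frac{1}{3163}\right) = - \frac{71}{3163} \approx -0.022447$)
$u{\left(V \right)} = 3 - \frac{64 - V}{V}$
$u{\left(F{\left(8 \right)} \right)} - a = \left(4 - \frac{64}{8 \left(-5 + 8\right)}\right) - - \frac{71}{3163} = \left(4 - \frac{64}{8 \cdot 3}\right) + \frac{71}{3163} = \left(4 - \frac{64}{24}\right) + \frac{71}{3163} = \left(4 - \frac{8}{3}\right) + \frac{71}{3163} = \frac{4}{3} + \frac{71}{3163} = \frac{12865}{9489}$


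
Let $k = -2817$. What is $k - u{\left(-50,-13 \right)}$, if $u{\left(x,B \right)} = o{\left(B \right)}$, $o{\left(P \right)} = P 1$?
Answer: $-2804$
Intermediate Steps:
$o{\left(P \right)} = P$
$u{\left(x,B \right)} = B$
$k - u{\left(-50,-13 \right)} = -2817 - -13 = -2817 + 13 = -2804$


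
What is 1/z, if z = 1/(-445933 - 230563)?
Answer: -676496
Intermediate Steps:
z = -1/676496 (z = 1/(-676496) = -1/676496 ≈ -1.4782e-6)
1/z = 1/(-1/676496) = -676496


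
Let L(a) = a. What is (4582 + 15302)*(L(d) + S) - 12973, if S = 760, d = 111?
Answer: 17305991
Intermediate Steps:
(4582 + 15302)*(L(d) + S) - 12973 = (4582 + 15302)*(111 + 760) - 12973 = 19884*871 - 12973 = 17318964 - 12973 = 17305991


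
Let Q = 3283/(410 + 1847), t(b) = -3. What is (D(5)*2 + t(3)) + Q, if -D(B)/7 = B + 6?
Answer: -351066/2257 ≈ -155.55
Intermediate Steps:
D(B) = -42 - 7*B (D(B) = -7*(B + 6) = -7*(6 + B) = -42 - 7*B)
Q = 3283/2257 ≈ 1.4546
(D(5)*2 + t(3)) + Q = ((-42 - 7*5)*2 - 3) + 3283/2257 = ((-42 - 35)*2 - 3) + 3283/2257 = (-77*2 - 3) + 3283/2257 = (-154 - 3) + 3283/2257 = -157 + 3283/2257 = -351066/2257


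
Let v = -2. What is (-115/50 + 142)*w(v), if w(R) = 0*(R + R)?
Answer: 0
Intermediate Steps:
w(R) = 0 (w(R) = 0*(2*R) = 0)
(-115/50 + 142)*w(v) = (-115/50 + 142)*0 = (-115*1/50 + 142)*0 = (-23/10 + 142)*0 = (1397/10)*0 = 0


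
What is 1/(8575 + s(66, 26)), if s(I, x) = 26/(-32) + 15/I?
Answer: 176/1509097 ≈ 0.00011663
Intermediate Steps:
s(I, x) = -13/16 + 15/I (s(I, x) = 26*(-1/32) + 15/I = -13/16 + 15/I)
1/(8575 + s(66, 26)) = 1/(8575 + (-13/16 + 15/66)) = 1/(8575 + (-13/16 + 15*(1/66))) = 1/(8575 + (-13/16 + 5/22)) = 1/(8575 - 103/176) = 1/(1509097/176) = 176/1509097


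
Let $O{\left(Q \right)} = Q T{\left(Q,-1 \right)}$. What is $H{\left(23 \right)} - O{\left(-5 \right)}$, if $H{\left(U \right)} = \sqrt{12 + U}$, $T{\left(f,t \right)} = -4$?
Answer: $-20 + \sqrt{35} \approx -14.084$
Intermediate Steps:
$O{\left(Q \right)} = - 4 Q$ ($O{\left(Q \right)} = Q \left(-4\right) = - 4 Q$)
$H{\left(23 \right)} - O{\left(-5 \right)} = \sqrt{12 + 23} - \left(-4\right) \left(-5\right) = \sqrt{35} - 20 = -20 + \sqrt{35}$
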